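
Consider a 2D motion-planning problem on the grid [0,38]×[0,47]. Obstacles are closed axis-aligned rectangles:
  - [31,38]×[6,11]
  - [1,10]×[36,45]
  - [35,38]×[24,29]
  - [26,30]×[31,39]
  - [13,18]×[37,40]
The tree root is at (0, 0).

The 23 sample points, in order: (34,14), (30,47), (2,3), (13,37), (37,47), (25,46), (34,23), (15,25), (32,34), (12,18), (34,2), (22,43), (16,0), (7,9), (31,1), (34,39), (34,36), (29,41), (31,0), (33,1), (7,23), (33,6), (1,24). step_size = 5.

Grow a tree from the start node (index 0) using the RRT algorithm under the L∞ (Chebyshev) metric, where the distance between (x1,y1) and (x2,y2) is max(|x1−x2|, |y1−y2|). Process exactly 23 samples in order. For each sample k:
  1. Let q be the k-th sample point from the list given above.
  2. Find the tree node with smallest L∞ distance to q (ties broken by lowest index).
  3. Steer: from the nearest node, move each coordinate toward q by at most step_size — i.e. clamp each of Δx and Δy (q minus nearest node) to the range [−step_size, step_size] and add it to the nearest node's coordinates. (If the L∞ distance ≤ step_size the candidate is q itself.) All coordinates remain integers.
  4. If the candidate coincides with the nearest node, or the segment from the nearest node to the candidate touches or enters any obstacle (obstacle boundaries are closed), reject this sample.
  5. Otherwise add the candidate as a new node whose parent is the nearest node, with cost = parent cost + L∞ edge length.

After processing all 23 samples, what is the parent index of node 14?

1. q=(34,14) nearest=0 d=34 new=(5,5) → add node 1 parent=0 cost=5
2. q=(30,47) nearest=1 d=42 new=(10,10) → add node 2 parent=1 cost=10
3. q=(2,3) nearest=0 d=3 new=(2,3) → add node 3 parent=0 cost=3
4. q=(13,37) nearest=2 d=27 new=(13,15) → add node 4 parent=2 cost=15
5. q=(37,47) nearest=4 d=32 new=(18,20) → add node 5 parent=4 cost=20
6. q=(25,46) nearest=5 d=26 new=(23,25) → add node 6 parent=5 cost=25
7. q=(34,23) nearest=6 d=11 new=(28,23) → add node 7 parent=6 cost=30
8. q=(15,25) nearest=5 d=5 new=(15,25) → add node 8 parent=5 cost=25
9. q=(32,34) nearest=6 d=9 new=(28,30) → add node 9 parent=6 cost=30
10. q=(12,18) nearest=4 d=3 new=(12,18) → add node 10 parent=4 cost=18
11. q=(34,2) nearest=5 d=18 new=(23,15) → add node 11 parent=5 cost=25
12. q=(22,43) nearest=9 d=13 new=(23,35) → blocked by [26,30]×[31,39], reject
13. q=(16,0) nearest=2 d=10 new=(15,5) → add node 12 parent=2 cost=15
14. q=(7,9) nearest=2 d=3 new=(7,9) → add node 13 parent=2 cost=13
15. q=(31,1) nearest=11 d=14 new=(28,10) → add node 14 parent=11 cost=30
16. q=(34,39) nearest=9 d=9 new=(33,35) → blocked by [26,30]×[31,39], reject
17. q=(34,36) nearest=9 d=6 new=(33,35) → blocked by [26,30]×[31,39], reject
18. q=(29,41) nearest=9 d=11 new=(29,35) → blocked by [26,30]×[31,39], reject
19. q=(31,0) nearest=14 d=10 new=(31,5) → add node 15 parent=14 cost=35
20. q=(33,1) nearest=15 d=4 new=(33,1) → add node 16 parent=15 cost=39
21. q=(7,23) nearest=10 d=5 new=(7,23) → add node 17 parent=10 cost=23
22. q=(33,6) nearest=15 d=2 new=(33,6) → blocked by [31,38]×[6,11], reject
23. q=(1,24) nearest=17 d=6 new=(2,24) → add node 18 parent=17 cost=28

Parent of node 14: 11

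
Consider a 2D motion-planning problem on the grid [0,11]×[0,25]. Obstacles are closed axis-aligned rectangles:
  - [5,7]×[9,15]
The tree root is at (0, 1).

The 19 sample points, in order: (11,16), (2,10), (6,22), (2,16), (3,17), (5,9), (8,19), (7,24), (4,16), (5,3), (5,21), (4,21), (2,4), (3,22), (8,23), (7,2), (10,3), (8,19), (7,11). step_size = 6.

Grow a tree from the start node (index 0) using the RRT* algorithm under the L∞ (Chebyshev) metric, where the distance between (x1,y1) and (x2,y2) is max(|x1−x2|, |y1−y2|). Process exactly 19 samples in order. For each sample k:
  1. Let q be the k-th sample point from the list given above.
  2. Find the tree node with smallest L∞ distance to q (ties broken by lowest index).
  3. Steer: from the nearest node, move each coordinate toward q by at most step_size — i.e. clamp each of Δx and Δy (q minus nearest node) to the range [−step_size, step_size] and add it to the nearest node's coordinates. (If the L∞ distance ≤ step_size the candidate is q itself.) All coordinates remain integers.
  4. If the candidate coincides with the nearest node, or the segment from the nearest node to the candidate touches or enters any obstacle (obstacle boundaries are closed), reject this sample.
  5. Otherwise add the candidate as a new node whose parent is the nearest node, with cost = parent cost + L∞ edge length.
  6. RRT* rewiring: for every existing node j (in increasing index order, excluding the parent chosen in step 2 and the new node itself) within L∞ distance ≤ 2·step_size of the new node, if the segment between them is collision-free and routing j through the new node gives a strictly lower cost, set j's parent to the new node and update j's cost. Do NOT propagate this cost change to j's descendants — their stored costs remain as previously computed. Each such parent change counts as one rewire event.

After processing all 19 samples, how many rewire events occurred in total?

1. q=(11,16) nearest=0 d=15 new=(6,7) → add node 1 parent=0 cost=6
2. q=(2,10) nearest=1 d=4 new=(2,10) → add node 2 parent=1 cost=10
3. q=(6,22) nearest=2 d=12 new=(6,16) → blocked by [5,7]×[9,15], reject
4. q=(2,16) nearest=2 d=6 new=(2,16) → add node 3 parent=2 cost=16
5. q=(3,17) nearest=3 d=1 new=(3,17) → add node 4 parent=3 cost=17
6. q=(5,9) nearest=1 d=2 new=(5,9) → blocked by [5,7]×[9,15], reject
7. q=(8,19) nearest=4 d=5 new=(8,19) → add node 5 parent=4 cost=22
8. q=(7,24) nearest=5 d=5 new=(7,24) → add node 6 parent=5 cost=27
9. q=(4,16) nearest=4 d=1 new=(4,16) → add node 7 parent=4 cost=18; rewire 6→7 (26<27)
10. q=(5,3) nearest=1 d=4 new=(5,3) → add node 8 parent=1 cost=10
11. q=(5,21) nearest=5 d=3 new=(5,21) → add node 9 parent=5 cost=25
12. q=(4,21) nearest=9 d=1 new=(4,21) → add node 10 parent=9 cost=26
13. q=(2,4) nearest=0 d=3 new=(2,4) → add node 11 parent=0 cost=3; rewire 2→11 (9<10); rewire 3→11 (15<16); rewire 7→11 (15<18); rewire 8→11 (6<10)
14. q=(3,22) nearest=10 d=1 new=(3,22) → add node 12 parent=10 cost=27
15. q=(8,23) nearest=6 d=1 new=(8,23) → add node 13 parent=6 cost=27
16. q=(7,2) nearest=8 d=2 new=(7,2) → add node 14 parent=8 cost=8
17. q=(10,3) nearest=14 d=3 new=(10,3) → add node 15 parent=14 cost=11
18. q=(8,19) nearest=5 d=0 → coincident, reject
19. q=(7,11) nearest=1 d=4 new=(7,11) → blocked by [5,7]×[9,15], reject

Rewire events: 5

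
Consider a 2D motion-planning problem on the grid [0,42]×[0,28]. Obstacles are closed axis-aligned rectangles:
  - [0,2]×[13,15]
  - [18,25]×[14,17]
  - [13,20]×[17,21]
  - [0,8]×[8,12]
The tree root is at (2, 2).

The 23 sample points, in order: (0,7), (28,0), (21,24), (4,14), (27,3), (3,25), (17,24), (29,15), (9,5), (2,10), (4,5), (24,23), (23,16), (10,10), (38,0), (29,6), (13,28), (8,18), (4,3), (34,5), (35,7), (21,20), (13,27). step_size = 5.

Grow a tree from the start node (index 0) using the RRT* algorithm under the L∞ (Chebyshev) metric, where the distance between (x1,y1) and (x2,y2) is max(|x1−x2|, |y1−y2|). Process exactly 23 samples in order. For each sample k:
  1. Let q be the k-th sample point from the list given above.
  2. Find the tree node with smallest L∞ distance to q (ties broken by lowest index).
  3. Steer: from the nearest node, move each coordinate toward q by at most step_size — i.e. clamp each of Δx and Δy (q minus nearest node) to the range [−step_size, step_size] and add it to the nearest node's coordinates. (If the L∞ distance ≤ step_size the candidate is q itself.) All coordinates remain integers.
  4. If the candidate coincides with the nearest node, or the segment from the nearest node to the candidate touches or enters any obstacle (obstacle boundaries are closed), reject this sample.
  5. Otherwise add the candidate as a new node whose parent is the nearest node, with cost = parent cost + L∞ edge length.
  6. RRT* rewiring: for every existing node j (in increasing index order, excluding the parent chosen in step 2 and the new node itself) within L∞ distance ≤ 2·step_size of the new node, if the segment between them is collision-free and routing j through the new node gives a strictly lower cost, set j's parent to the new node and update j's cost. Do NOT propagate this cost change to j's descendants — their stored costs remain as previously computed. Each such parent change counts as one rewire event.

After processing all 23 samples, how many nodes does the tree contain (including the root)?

Node count: 15

1. q=(0,7) nearest=0 d=5 new=(0,7) → add node 1 parent=0 cost=5
2. q=(28,0) nearest=0 d=26 new=(7,0) → add node 2 parent=0 cost=5
3. q=(21,24) nearest=1 d=21 new=(5,12) → blocked by [0,8]×[8,12], reject
4. q=(4,14) nearest=1 d=7 new=(4,12) → blocked by [0,8]×[8,12], reject
5. q=(27,3) nearest=2 d=20 new=(12,3) → add node 3 parent=2 cost=10
6. q=(3,25) nearest=1 d=18 new=(3,12) → blocked by [0,8]×[8,12], reject
7. q=(17,24) nearest=1 d=17 new=(5,12) → blocked by [0,8]×[8,12], reject
8. q=(29,15) nearest=3 d=17 new=(17,8) → add node 4 parent=3 cost=15
9. q=(9,5) nearest=3 d=3 new=(9,5) → add node 5 parent=3 cost=13
10. q=(2,10) nearest=1 d=3 new=(2,10) → blocked by [0,8]×[8,12], reject
11. q=(4,5) nearest=0 d=3 new=(4,5) → add node 6 parent=0 cost=3; rewire 5→6 (8<13)
12. q=(24,23) nearest=4 d=15 new=(22,13) → add node 7 parent=4 cost=20
13. q=(23,16) nearest=7 d=3 new=(23,16) → blocked by [18,25]×[14,17], reject
14. q=(10,10) nearest=5 d=5 new=(10,10) → add node 8 parent=5 cost=13
15. q=(38,0) nearest=7 d=16 new=(27,8) → add node 9 parent=7 cost=25
16. q=(29,6) nearest=9 d=2 new=(29,6) → add node 10 parent=9 cost=27
17. q=(13,28) nearest=7 d=15 new=(17,18) → blocked by [18,25]×[14,17], reject
18. q=(8,18) nearest=8 d=8 new=(8,15) → add node 11 parent=8 cost=18
19. q=(4,3) nearest=0 d=2 new=(4,3) → add node 12 parent=0 cost=2; rewire 5→12 (7<8); rewire 8→12 (9<13)
20. q=(34,5) nearest=10 d=5 new=(34,5) → add node 13 parent=10 cost=32
21. q=(35,7) nearest=13 d=2 new=(35,7) → add node 14 parent=13 cost=34
22. q=(21,20) nearest=7 d=7 new=(21,18) → blocked by [18,25]×[14,17], reject
23. q=(13,27) nearest=11 d=12 new=(13,20) → blocked by [13,20]×[17,21], reject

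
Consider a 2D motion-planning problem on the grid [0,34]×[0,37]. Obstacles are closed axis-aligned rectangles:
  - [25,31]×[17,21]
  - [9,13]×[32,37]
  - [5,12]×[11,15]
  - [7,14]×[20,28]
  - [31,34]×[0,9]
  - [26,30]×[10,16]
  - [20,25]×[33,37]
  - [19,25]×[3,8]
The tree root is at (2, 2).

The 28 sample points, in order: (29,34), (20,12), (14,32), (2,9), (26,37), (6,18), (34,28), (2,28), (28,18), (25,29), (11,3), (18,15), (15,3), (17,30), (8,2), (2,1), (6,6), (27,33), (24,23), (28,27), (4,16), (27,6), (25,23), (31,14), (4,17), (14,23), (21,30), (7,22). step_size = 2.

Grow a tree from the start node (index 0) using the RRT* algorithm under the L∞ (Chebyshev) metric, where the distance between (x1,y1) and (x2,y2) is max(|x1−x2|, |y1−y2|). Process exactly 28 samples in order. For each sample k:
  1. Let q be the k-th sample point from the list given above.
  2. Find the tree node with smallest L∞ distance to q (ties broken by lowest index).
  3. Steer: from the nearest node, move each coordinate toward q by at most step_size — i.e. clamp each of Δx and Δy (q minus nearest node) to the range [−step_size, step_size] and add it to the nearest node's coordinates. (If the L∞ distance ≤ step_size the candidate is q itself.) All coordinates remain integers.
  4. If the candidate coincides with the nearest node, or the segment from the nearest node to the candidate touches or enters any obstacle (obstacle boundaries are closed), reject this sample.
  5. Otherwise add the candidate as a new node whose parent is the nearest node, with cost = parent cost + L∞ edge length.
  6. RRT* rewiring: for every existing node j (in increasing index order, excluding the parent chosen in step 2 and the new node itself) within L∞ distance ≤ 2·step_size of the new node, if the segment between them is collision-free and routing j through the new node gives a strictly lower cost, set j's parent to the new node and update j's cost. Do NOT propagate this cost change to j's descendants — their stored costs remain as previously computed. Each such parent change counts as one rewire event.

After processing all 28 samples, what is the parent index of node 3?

Parent of node 3: 2

1. q=(29,34) nearest=0 d=32 new=(4,4) → add node 1 parent=0 cost=2
2. q=(20,12) nearest=1 d=16 new=(6,6) → add node 2 parent=1 cost=4
3. q=(14,32) nearest=2 d=26 new=(8,8) → add node 3 parent=2 cost=6
4. q=(2,9) nearest=2 d=4 new=(4,8) → add node 4 parent=2 cost=6
5. q=(26,37) nearest=3 d=29 new=(10,10) → add node 5 parent=3 cost=8
6. q=(6,18) nearest=5 d=8 new=(8,12) → blocked by [5,12]×[11,15], reject
7. q=(34,28) nearest=5 d=24 new=(12,12) → blocked by [5,12]×[11,15], reject
8. q=(2,28) nearest=5 d=18 new=(8,12) → blocked by [5,12]×[11,15], reject
9. q=(28,18) nearest=5 d=18 new=(12,12) → blocked by [5,12]×[11,15], reject
10. q=(25,29) nearest=5 d=19 new=(12,12) → blocked by [5,12]×[11,15], reject
11. q=(11,3) nearest=2 d=5 new=(8,4) → add node 6 parent=2 cost=6
12. q=(18,15) nearest=5 d=8 new=(12,12) → blocked by [5,12]×[11,15], reject
13. q=(15,3) nearest=3 d=7 new=(10,6) → add node 7 parent=3 cost=8
14. q=(17,30) nearest=5 d=20 new=(12,12) → blocked by [5,12]×[11,15], reject
15. q=(8,2) nearest=6 d=2 new=(8,2) → add node 8 parent=6 cost=8
16. q=(2,1) nearest=0 d=1 new=(2,1) → add node 9 parent=0 cost=1
17. q=(6,6) nearest=2 d=0 → coincident, reject
18. q=(27,33) nearest=5 d=23 new=(12,12) → blocked by [5,12]×[11,15], reject
19. q=(24,23) nearest=5 d=14 new=(12,12) → blocked by [5,12]×[11,15], reject
20. q=(28,27) nearest=5 d=18 new=(12,12) → blocked by [5,12]×[11,15], reject
21. q=(4,16) nearest=5 d=6 new=(8,12) → blocked by [5,12]×[11,15], reject
22. q=(27,6) nearest=5 d=17 new=(12,8) → add node 10 parent=5 cost=10
23. q=(25,23) nearest=5 d=15 new=(12,12) → blocked by [5,12]×[11,15], reject
24. q=(31,14) nearest=10 d=19 new=(14,10) → add node 11 parent=10 cost=12
25. q=(4,17) nearest=5 d=7 new=(8,12) → blocked by [5,12]×[11,15], reject
26. q=(14,23) nearest=5 d=13 new=(12,12) → blocked by [5,12]×[11,15], reject
27. q=(21,30) nearest=5 d=20 new=(12,12) → blocked by [5,12]×[11,15], reject
28. q=(7,22) nearest=5 d=12 new=(8,12) → blocked by [5,12]×[11,15], reject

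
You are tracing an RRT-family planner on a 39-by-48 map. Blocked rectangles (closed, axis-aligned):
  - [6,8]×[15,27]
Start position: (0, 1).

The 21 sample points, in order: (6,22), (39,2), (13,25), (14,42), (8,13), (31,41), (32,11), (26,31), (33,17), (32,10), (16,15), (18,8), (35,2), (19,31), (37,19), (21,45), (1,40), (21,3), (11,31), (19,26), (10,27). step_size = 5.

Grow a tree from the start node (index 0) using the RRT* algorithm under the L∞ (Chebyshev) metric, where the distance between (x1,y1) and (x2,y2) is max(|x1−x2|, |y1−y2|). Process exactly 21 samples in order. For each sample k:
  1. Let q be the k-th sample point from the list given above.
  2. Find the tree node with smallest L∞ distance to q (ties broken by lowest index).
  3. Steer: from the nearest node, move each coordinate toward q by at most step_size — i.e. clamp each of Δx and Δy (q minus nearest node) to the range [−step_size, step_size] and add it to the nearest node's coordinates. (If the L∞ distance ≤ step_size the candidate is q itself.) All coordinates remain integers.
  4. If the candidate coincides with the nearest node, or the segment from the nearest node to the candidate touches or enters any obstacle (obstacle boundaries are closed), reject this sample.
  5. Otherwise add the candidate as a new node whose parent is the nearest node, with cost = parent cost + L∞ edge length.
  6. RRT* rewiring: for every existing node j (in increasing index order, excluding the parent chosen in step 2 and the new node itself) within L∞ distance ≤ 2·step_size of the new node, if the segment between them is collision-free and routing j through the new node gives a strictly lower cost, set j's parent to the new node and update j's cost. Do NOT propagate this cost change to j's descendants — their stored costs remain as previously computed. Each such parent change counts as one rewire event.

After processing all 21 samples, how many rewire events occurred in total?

Rewire events: 1

1. q=(6,22) nearest=0 d=21 new=(5,6) → add node 1 parent=0 cost=5
2. q=(39,2) nearest=1 d=34 new=(10,2) → add node 2 parent=1 cost=10
3. q=(13,25) nearest=1 d=19 new=(10,11) → add node 3 parent=1 cost=10
4. q=(14,42) nearest=3 d=31 new=(14,16) → add node 4 parent=3 cost=15
5. q=(8,13) nearest=3 d=2 new=(8,13) → add node 5 parent=3 cost=12
6. q=(31,41) nearest=4 d=25 new=(19,21) → add node 6 parent=4 cost=20
7. q=(32,11) nearest=6 d=13 new=(24,16) → add node 7 parent=6 cost=25
8. q=(26,31) nearest=6 d=10 new=(24,26) → add node 8 parent=6 cost=25
9. q=(33,17) nearest=7 d=9 new=(29,17) → add node 9 parent=7 cost=30
10. q=(32,10) nearest=9 d=7 new=(32,12) → add node 10 parent=9 cost=35
11. q=(16,15) nearest=4 d=2 new=(16,15) → add node 11 parent=4 cost=17
12. q=(18,8) nearest=11 d=7 new=(18,10) → add node 12 parent=11 cost=22
13. q=(35,2) nearest=10 d=10 new=(35,7) → add node 13 parent=10 cost=40
14. q=(19,31) nearest=8 d=5 new=(19,31) → add node 14 parent=8 cost=30
15. q=(37,19) nearest=10 d=7 new=(37,17) → add node 15 parent=10 cost=40
16. q=(21,45) nearest=14 d=14 new=(21,36) → add node 16 parent=14 cost=35
17. q=(1,40) nearest=14 d=18 new=(14,36) → add node 17 parent=14 cost=35
18. q=(21,3) nearest=12 d=7 new=(21,5) → add node 18 parent=12 cost=27
19. q=(11,31) nearest=17 d=5 new=(11,31) → add node 19 parent=17 cost=40
20. q=(19,26) nearest=6 d=5 new=(19,26) → add node 20 parent=6 cost=25; rewire 19→20 (33<40)
21. q=(10,27) nearest=19 d=4 new=(10,27) → add node 21 parent=19 cost=37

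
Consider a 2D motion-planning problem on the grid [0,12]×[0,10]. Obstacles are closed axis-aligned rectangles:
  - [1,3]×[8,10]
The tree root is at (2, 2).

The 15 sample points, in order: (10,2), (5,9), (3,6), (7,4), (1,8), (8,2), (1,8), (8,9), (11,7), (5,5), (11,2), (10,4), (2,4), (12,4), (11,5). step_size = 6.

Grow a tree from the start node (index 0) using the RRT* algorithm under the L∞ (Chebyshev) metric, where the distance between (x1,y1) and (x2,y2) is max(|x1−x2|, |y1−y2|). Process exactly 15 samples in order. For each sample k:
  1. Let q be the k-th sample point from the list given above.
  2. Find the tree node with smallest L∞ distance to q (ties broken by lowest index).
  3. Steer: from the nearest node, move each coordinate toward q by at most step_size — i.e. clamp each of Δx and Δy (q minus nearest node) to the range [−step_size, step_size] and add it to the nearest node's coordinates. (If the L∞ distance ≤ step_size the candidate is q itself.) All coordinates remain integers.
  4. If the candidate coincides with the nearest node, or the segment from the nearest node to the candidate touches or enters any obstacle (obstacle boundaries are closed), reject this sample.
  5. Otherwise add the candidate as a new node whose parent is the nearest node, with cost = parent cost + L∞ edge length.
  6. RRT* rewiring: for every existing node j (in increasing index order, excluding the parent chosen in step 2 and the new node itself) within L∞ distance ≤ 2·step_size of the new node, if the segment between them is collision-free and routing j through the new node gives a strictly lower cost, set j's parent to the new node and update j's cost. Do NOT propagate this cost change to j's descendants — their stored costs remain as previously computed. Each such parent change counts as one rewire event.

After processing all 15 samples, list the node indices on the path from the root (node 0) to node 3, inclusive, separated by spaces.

Path: 0 10 3

1. q=(10,2) nearest=0 d=8 new=(8,2) → add node 1 parent=0 cost=6
2. q=(5,9) nearest=0 d=7 new=(5,8) → add node 2 parent=0 cost=6
3. q=(3,6) nearest=2 d=2 new=(3,6) → add node 3 parent=2 cost=8
4. q=(7,4) nearest=1 d=2 new=(7,4) → add node 4 parent=1 cost=8
5. q=(1,8) nearest=3 d=2 new=(1,8) → blocked by [1,3]×[8,10], reject
6. q=(8,2) nearest=1 d=0 → coincident, reject
7. q=(1,8) nearest=3 d=2 new=(1,8) → blocked by [1,3]×[8,10], reject
8. q=(8,9) nearest=2 d=3 new=(8,9) → add node 5 parent=2 cost=9
9. q=(11,7) nearest=5 d=3 new=(11,7) → add node 6 parent=5 cost=12
10. q=(5,5) nearest=3 d=2 new=(5,5) → add node 7 parent=3 cost=10
11. q=(11,2) nearest=1 d=3 new=(11,2) → add node 8 parent=1 cost=9
12. q=(10,4) nearest=1 d=2 new=(10,4) → add node 9 parent=1 cost=8; rewire 6→9 (11<12)
13. q=(2,4) nearest=0 d=2 new=(2,4) → add node 10 parent=0 cost=2; rewire 3→10 (4<8); rewire 4→10 (7<8); rewire 5→10 (8<9); rewire 7→10 (5<10)
14. q=(12,4) nearest=8 d=2 new=(12,4) → add node 11 parent=8 cost=11
15. q=(11,5) nearest=9 d=1 new=(11,5) → add node 12 parent=9 cost=9; rewire 11→12 (10<11)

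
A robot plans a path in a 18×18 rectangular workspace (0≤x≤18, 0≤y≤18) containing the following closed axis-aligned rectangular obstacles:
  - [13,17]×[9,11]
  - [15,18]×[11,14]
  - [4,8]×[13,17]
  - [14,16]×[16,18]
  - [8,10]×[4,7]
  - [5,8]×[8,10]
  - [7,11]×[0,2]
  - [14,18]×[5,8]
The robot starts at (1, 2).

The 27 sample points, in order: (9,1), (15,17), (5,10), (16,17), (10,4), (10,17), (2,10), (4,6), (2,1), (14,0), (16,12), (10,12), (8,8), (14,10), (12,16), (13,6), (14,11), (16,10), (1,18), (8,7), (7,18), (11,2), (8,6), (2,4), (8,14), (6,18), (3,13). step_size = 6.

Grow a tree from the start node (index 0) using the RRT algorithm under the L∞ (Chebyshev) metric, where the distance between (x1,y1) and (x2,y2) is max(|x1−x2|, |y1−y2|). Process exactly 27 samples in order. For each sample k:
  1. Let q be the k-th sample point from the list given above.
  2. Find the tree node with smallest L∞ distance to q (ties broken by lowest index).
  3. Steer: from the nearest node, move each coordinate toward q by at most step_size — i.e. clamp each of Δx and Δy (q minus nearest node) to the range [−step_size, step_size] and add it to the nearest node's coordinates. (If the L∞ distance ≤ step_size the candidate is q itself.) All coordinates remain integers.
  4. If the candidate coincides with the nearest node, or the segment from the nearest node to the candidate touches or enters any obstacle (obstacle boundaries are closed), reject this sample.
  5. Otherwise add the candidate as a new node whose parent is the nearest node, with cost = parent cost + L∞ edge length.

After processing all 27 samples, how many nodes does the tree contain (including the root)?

1. q=(9,1) nearest=0 d=8 new=(7,1) → blocked by [7,11]×[0,2], reject
2. q=(15,17) nearest=0 d=15 new=(7,8) → blocked by [5,8]×[8,10], reject
3. q=(5,10) nearest=0 d=8 new=(5,8) → blocked by [5,8]×[8,10], reject
4. q=(16,17) nearest=0 d=15 new=(7,8) → blocked by [5,8]×[8,10], reject
5. q=(10,4) nearest=0 d=9 new=(7,4) → add node 1 parent=0 cost=6
6. q=(10,17) nearest=1 d=13 new=(10,10) → blocked by [8,10]×[4,7], reject
7. q=(2,10) nearest=1 d=6 new=(2,10) → add node 2 parent=1 cost=12
8. q=(4,6) nearest=1 d=3 new=(4,6) → add node 3 parent=1 cost=9
9. q=(2,1) nearest=0 d=1 new=(2,1) → add node 4 parent=0 cost=1
10. q=(14,0) nearest=1 d=7 new=(13,0) → blocked by [7,11]×[0,2], reject
11. q=(16,12) nearest=1 d=9 new=(13,10) → blocked by [13,17]×[9,11], reject
12. q=(10,12) nearest=3 d=6 new=(10,12) → blocked by [5,8]×[8,10], reject
13. q=(8,8) nearest=1 d=4 new=(8,8) → blocked by [5,8]×[8,10], reject
14. q=(14,10) nearest=1 d=7 new=(13,10) → blocked by [13,17]×[9,11], reject
15. q=(12,16) nearest=2 d=10 new=(8,16) → blocked by [4,8]×[13,17], reject
16. q=(13,6) nearest=1 d=6 new=(13,6) → blocked by [8,10]×[4,7], reject
17. q=(14,11) nearest=1 d=7 new=(13,10) → blocked by [13,17]×[9,11], reject
18. q=(16,10) nearest=1 d=9 new=(13,10) → blocked by [13,17]×[9,11], reject
19. q=(1,18) nearest=2 d=8 new=(1,16) → add node 5 parent=2 cost=18
20. q=(8,7) nearest=1 d=3 new=(8,7) → blocked by [8,10]×[4,7], reject
21. q=(7,18) nearest=5 d=6 new=(7,18) → blocked by [4,8]×[13,17], reject
22. q=(11,2) nearest=1 d=4 new=(11,2) → blocked by [7,11]×[0,2], reject
23. q=(8,6) nearest=1 d=2 new=(8,6) → blocked by [8,10]×[4,7], reject
24. q=(2,4) nearest=0 d=2 new=(2,4) → add node 6 parent=0 cost=2
25. q=(8,14) nearest=2 d=6 new=(8,14) → blocked by [4,8]×[13,17], reject
26. q=(6,18) nearest=5 d=5 new=(6,18) → add node 7 parent=5 cost=23
27. q=(3,13) nearest=2 d=3 new=(3,13) → add node 8 parent=2 cost=15

Node count: 9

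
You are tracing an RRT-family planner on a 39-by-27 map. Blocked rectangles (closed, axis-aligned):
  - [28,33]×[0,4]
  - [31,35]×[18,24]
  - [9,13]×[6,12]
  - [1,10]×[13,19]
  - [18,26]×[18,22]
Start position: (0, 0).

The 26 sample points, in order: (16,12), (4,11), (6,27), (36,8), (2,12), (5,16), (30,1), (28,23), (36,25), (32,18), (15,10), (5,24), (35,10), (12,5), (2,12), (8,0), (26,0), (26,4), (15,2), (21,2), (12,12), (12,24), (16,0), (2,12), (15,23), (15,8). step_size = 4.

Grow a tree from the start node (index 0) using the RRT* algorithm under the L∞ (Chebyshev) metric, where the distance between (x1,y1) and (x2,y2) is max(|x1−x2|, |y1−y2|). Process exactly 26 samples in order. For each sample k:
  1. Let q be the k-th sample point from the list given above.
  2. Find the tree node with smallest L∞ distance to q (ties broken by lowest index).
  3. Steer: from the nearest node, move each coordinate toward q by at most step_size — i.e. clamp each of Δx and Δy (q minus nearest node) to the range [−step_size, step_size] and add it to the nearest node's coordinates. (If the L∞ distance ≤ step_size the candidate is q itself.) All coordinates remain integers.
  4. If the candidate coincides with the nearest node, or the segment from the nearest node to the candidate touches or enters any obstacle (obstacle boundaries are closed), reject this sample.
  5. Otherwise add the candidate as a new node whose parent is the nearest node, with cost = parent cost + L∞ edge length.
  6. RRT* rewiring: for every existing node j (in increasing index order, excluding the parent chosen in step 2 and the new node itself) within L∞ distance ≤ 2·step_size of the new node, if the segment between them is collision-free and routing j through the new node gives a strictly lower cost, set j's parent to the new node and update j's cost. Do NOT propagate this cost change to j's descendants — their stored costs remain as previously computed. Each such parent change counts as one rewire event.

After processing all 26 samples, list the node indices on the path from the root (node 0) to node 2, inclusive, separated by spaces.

1. q=(16,12) nearest=0 d=16 new=(4,4) → add node 1 parent=0 cost=4
2. q=(4,11) nearest=1 d=7 new=(4,8) → add node 2 parent=1 cost=8
3. q=(6,27) nearest=2 d=19 new=(6,12) → add node 3 parent=2 cost=12
4. q=(36,8) nearest=3 d=30 new=(10,8) → blocked by [9,13]×[6,12], reject
5. q=(2,12) nearest=2 d=4 new=(2,12) → add node 4 parent=2 cost=12
6. q=(5,16) nearest=3 d=4 new=(5,16) → blocked by [1,10]×[13,19], reject
7. q=(30,1) nearest=3 d=24 new=(10,8) → blocked by [9,13]×[6,12], reject
8. q=(28,23) nearest=3 d=22 new=(10,16) → blocked by [1,10]×[13,19], reject
9. q=(36,25) nearest=3 d=30 new=(10,16) → blocked by [1,10]×[13,19], reject
10. q=(32,18) nearest=3 d=26 new=(10,16) → blocked by [1,10]×[13,19], reject
11. q=(15,10) nearest=3 d=9 new=(10,10) → blocked by [9,13]×[6,12], reject
12. q=(5,24) nearest=3 d=12 new=(5,16) → blocked by [1,10]×[13,19], reject
13. q=(35,10) nearest=3 d=29 new=(10,10) → blocked by [9,13]×[6,12], reject
14. q=(12,5) nearest=3 d=7 new=(10,8) → blocked by [9,13]×[6,12], reject
15. q=(2,12) nearest=4 d=0 → coincident, reject
16. q=(8,0) nearest=1 d=4 new=(8,0) → add node 5 parent=1 cost=8
17. q=(26,0) nearest=5 d=18 new=(12,0) → add node 6 parent=5 cost=12
18. q=(26,4) nearest=6 d=14 new=(16,4) → add node 7 parent=6 cost=16
19. q=(15,2) nearest=7 d=2 new=(15,2) → add node 8 parent=7 cost=18
20. q=(21,2) nearest=7 d=5 new=(20,2) → add node 9 parent=7 cost=20
21. q=(12,12) nearest=3 d=6 new=(10,12) → blocked by [9,13]×[6,12], reject
22. q=(12,24) nearest=3 d=12 new=(10,16) → blocked by [1,10]×[13,19], reject
23. q=(16,0) nearest=8 d=2 new=(16,0) → add node 10 parent=8 cost=20
24. q=(2,12) nearest=4 d=0 → coincident, reject
25. q=(15,23) nearest=3 d=11 new=(10,16) → blocked by [1,10]×[13,19], reject
26. q=(15,8) nearest=7 d=4 new=(15,8) → add node 11 parent=7 cost=20

Path: 0 1 2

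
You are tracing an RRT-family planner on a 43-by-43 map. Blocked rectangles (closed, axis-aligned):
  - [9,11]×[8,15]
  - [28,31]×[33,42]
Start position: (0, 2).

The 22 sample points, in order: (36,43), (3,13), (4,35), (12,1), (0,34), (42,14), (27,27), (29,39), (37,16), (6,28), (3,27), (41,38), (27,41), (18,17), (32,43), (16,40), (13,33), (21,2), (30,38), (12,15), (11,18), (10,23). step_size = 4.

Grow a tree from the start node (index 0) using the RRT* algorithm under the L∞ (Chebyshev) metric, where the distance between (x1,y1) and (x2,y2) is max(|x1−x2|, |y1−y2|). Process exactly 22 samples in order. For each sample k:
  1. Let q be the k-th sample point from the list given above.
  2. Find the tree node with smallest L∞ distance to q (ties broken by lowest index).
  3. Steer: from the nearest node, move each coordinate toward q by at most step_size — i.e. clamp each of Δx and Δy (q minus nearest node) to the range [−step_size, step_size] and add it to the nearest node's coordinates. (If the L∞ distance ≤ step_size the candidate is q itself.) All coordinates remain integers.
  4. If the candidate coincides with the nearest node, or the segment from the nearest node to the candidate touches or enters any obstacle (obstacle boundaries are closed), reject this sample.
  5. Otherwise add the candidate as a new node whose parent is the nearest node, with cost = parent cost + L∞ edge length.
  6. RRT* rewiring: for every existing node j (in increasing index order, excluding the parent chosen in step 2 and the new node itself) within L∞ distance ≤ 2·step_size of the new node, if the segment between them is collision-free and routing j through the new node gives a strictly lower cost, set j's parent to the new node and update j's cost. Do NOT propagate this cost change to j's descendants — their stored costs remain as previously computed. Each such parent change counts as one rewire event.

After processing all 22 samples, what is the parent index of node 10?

1. q=(36,43) nearest=0 d=41 new=(4,6) → add node 1 parent=0 cost=4
2. q=(3,13) nearest=1 d=7 new=(3,10) → add node 2 parent=1 cost=8
3. q=(4,35) nearest=2 d=25 new=(4,14) → add node 3 parent=2 cost=12
4. q=(12,1) nearest=1 d=8 new=(8,2) → add node 4 parent=1 cost=8
5. q=(0,34) nearest=3 d=20 new=(0,18) → add node 5 parent=3 cost=16
6. q=(42,14) nearest=4 d=34 new=(12,6) → add node 6 parent=4 cost=12
7. q=(27,27) nearest=6 d=21 new=(16,10) → add node 7 parent=6 cost=16
8. q=(29,39) nearest=3 d=25 new=(8,18) → add node 8 parent=3 cost=16
9. q=(37,16) nearest=7 d=21 new=(20,14) → add node 9 parent=7 cost=20
10. q=(6,28) nearest=5 d=10 new=(4,22) → add node 10 parent=5 cost=20
11. q=(3,27) nearest=10 d=5 new=(3,26) → add node 11 parent=10 cost=24
12. q=(41,38) nearest=9 d=24 new=(24,18) → add node 12 parent=9 cost=24
13. q=(27,41) nearest=8 d=23 new=(12,22) → add node 13 parent=8 cost=20
14. q=(18,17) nearest=9 d=3 new=(18,17) → add node 14 parent=9 cost=23
15. q=(32,43) nearest=13 d=21 new=(16,26) → add node 15 parent=13 cost=24
16. q=(16,40) nearest=11 d=14 new=(7,30) → add node 16 parent=11 cost=28
17. q=(13,33) nearest=16 d=6 new=(11,33) → add node 17 parent=16 cost=32
18. q=(21,2) nearest=7 d=8 new=(20,6) → add node 18 parent=7 cost=20
19. q=(30,38) nearest=15 d=14 new=(20,30) → add node 19 parent=15 cost=28
20. q=(12,15) nearest=8 d=4 new=(12,15) → add node 20 parent=8 cost=20
21. q=(11,18) nearest=8 d=3 new=(11,18) → add node 21 parent=8 cost=19
22. q=(10,23) nearest=13 d=2 new=(10,23) → add node 22 parent=13 cost=22

Parent of node 10: 5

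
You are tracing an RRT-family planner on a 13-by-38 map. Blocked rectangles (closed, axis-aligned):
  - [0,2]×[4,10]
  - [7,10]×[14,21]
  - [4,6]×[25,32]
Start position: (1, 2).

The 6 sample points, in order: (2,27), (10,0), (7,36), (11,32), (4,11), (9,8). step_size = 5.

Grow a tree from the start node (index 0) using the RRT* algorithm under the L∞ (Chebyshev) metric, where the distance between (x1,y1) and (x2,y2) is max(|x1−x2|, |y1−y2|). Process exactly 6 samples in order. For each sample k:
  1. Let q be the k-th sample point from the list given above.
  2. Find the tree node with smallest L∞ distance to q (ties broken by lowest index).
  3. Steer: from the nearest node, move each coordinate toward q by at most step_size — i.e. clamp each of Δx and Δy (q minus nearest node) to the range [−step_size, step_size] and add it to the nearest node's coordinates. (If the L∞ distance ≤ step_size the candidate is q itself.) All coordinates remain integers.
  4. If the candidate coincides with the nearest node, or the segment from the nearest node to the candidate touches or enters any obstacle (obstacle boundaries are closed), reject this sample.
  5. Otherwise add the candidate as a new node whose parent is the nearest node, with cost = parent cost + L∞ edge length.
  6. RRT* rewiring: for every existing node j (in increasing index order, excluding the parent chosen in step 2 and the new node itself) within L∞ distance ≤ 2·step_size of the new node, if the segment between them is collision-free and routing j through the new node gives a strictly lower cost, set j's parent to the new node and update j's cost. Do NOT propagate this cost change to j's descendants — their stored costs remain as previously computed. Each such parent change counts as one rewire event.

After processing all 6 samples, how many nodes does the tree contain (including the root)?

1. q=(2,27) nearest=0 d=25 new=(2,7) → blocked by [0,2]×[4,10], reject
2. q=(10,0) nearest=0 d=9 new=(6,0) → add node 1 parent=0 cost=5
3. q=(7,36) nearest=0 d=34 new=(6,7) → add node 2 parent=0 cost=5
4. q=(11,32) nearest=2 d=25 new=(11,12) → add node 3 parent=2 cost=10
5. q=(4,11) nearest=2 d=4 new=(4,11) → add node 4 parent=2 cost=9
6. q=(9,8) nearest=2 d=3 new=(9,8) → add node 5 parent=2 cost=8

Node count: 6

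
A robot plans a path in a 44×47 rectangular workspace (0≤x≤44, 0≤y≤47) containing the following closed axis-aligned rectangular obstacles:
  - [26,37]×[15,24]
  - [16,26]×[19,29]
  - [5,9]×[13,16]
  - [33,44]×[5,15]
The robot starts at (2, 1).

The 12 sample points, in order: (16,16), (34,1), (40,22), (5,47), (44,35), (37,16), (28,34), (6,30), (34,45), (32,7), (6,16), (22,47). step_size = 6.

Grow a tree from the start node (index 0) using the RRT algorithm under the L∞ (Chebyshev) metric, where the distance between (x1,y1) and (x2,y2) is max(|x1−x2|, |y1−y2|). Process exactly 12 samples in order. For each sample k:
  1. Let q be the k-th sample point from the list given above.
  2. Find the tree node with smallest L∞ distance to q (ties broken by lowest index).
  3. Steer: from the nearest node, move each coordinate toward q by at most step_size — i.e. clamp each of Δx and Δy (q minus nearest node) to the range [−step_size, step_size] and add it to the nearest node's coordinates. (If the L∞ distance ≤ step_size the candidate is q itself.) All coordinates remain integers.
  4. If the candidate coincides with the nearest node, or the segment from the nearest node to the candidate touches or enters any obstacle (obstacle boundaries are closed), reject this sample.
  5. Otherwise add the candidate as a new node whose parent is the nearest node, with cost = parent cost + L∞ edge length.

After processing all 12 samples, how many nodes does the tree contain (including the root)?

1. q=(16,16) nearest=0 d=15 new=(8,7) → add node 1 parent=0 cost=6
2. q=(34,1) nearest=1 d=26 new=(14,1) → add node 2 parent=1 cost=12
3. q=(40,22) nearest=2 d=26 new=(20,7) → add node 3 parent=2 cost=18
4. q=(5,47) nearest=1 d=40 new=(5,13) → blocked by [5,9]×[13,16], reject
5. q=(44,35) nearest=3 d=28 new=(26,13) → add node 4 parent=3 cost=24
6. q=(37,16) nearest=4 d=11 new=(32,16) → blocked by [26,37]×[15,24], reject
7. q=(28,34) nearest=4 d=21 new=(28,19) → blocked by [26,37]×[15,24], reject
8. q=(6,30) nearest=4 d=20 new=(20,19) → blocked by [16,26]×[19,29], reject
9. q=(34,45) nearest=4 d=32 new=(32,19) → blocked by [26,37]×[15,24], reject
10. q=(32,7) nearest=4 d=6 new=(32,7) → add node 5 parent=4 cost=30
11. q=(6,16) nearest=1 d=9 new=(6,13) → blocked by [5,9]×[13,16], reject
12. q=(22,47) nearest=4 d=34 new=(22,19) → blocked by [16,26]×[19,29], reject

Node count: 6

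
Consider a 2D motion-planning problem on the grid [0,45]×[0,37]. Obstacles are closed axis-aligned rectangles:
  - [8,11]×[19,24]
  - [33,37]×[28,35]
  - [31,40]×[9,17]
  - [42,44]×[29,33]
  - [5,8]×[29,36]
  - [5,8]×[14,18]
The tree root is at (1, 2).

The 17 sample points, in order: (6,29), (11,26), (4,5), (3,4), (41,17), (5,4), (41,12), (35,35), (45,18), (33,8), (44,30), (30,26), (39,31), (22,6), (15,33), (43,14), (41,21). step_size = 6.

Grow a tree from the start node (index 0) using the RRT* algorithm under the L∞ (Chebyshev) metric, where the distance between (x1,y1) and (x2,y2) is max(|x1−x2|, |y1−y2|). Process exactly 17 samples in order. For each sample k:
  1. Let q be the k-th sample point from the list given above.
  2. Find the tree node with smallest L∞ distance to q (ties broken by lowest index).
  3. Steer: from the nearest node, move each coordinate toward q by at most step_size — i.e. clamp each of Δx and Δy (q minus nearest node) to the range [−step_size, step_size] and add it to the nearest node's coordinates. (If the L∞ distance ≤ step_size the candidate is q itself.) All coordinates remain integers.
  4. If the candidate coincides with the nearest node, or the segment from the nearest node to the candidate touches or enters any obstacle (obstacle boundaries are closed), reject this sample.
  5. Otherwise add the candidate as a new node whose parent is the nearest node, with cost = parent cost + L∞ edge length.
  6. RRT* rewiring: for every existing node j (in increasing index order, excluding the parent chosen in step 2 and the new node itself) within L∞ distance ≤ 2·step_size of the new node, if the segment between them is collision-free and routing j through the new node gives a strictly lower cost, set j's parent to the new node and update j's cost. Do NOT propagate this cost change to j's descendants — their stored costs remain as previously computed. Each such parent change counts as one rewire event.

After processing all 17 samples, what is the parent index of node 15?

1. q=(6,29) nearest=0 d=27 new=(6,8) → add node 1 parent=0 cost=6
2. q=(11,26) nearest=1 d=18 new=(11,14) → add node 2 parent=1 cost=12
3. q=(4,5) nearest=0 d=3 new=(4,5) → add node 3 parent=0 cost=3
4. q=(3,4) nearest=3 d=1 new=(3,4) → add node 4 parent=3 cost=4
5. q=(41,17) nearest=2 d=30 new=(17,17) → add node 5 parent=2 cost=18
6. q=(5,4) nearest=3 d=1 new=(5,4) → add node 6 parent=3 cost=4
7. q=(41,12) nearest=5 d=24 new=(23,12) → add node 7 parent=5 cost=24
8. q=(35,35) nearest=5 d=18 new=(23,23) → add node 8 parent=5 cost=24
9. q=(45,18) nearest=7 d=22 new=(29,18) → add node 9 parent=7 cost=30
10. q=(33,8) nearest=7 d=10 new=(29,8) → add node 10 parent=7 cost=30
11. q=(44,30) nearest=9 d=15 new=(35,24) → add node 11 parent=9 cost=36
12. q=(30,26) nearest=11 d=5 new=(30,26) → add node 12 parent=11 cost=41
13. q=(39,31) nearest=11 d=7 new=(39,30) → add node 13 parent=11 cost=42
14. q=(22,6) nearest=7 d=6 new=(22,6) → add node 14 parent=7 cost=30
15. q=(15,33) nearest=8 d=10 new=(17,29) → add node 15 parent=8 cost=30
16. q=(43,14) nearest=11 d=10 new=(41,18) → add node 16 parent=11 cost=42
17. q=(41,21) nearest=16 d=3 new=(41,21) → add node 17 parent=16 cost=45

Parent of node 15: 8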